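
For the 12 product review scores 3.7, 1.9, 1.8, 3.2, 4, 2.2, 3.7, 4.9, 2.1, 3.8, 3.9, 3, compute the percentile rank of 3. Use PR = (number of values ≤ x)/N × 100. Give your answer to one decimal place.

41.7

N = 12.
Strictly below 3: 4. Equal to 3: 1.
PR = 5/12 × 100 = 41.7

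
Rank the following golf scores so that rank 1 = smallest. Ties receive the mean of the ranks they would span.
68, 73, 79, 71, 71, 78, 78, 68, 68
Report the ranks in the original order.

Sorted (ascending): 68, 68, 68, 71, 71, 73, 78, 78, 79
The 3 values of 68 occupy positions 1–3 → average rank 2.
The 2 values of 71 occupy positions 4–5 → average rank (4+5)/2 = 4.5.
The 2 values of 78 occupy positions 7–8 → average rank (7+8)/2 = 7.5.

2, 6, 9, 4.5, 4.5, 7.5, 7.5, 2, 2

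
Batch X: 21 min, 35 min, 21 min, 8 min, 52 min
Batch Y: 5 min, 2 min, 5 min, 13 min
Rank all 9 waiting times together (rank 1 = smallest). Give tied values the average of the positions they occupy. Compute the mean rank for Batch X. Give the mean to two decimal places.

Sorted (ascending): 2, 5, 5, 8, 13, 21, 21, 35, 52
The 2 values of 5 occupy positions 2–3 → average rank (2+3)/2 = 2.5.
The 2 values of 21 occupy positions 6–7 → average rank (6+7)/2 = 6.5.
Batch X values → pooled ranks: 21→6.5, 35→8, 21→6.5, 8→4, 52→9
Mean rank = (6.5 + 8 + 6.5 + 4 + 9) / 5 = 6.80

6.80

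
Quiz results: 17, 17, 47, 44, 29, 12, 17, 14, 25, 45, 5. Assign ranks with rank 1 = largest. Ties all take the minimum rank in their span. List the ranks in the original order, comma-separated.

Sorted (descending): 47, 45, 44, 29, 25, 17, 17, 17, 14, 12, 5
The 3 values of 17 occupy positions 6–8 → each gets rank 6.

6, 6, 1, 3, 4, 10, 6, 9, 5, 2, 11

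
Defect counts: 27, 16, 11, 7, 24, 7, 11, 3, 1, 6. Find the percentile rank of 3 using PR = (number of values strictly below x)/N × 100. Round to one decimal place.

N = 10.
Strictly below 3: 1. Equal to 3: 1.
PR = 1/10 × 100 = 10.0

10.0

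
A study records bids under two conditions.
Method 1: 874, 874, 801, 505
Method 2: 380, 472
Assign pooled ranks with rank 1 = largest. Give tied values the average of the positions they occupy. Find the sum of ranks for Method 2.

11

Sorted (descending): 874, 874, 801, 505, 472, 380
The 2 values of 874 occupy positions 1–2 → average rank (1+2)/2 = 1.5.
Method 2 values → pooled ranks: 380→6, 472→5
Rank sum = 6 + 5 = 11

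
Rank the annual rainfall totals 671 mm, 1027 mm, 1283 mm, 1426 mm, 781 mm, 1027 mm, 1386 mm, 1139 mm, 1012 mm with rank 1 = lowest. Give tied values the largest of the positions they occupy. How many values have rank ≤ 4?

Sorted (ascending): 671, 781, 1012, 1027, 1027, 1139, 1283, 1386, 1426
The 2 values of 1027 occupy positions 4–5 → each gets rank 5.
Ranks ≤ 4: {1, 2, 3} → 3 values.

3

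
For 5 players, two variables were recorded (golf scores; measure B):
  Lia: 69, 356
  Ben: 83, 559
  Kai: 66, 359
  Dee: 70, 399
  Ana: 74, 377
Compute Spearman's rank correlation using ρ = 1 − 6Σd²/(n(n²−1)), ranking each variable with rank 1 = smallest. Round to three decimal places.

0.800

Ranks of variable 1: 2, 5, 1, 3, 4
Ranks of variable 2: 1, 5, 2, 4, 3
d = r₁ − r₂: 1, 0, -1, -1, 1
d²: 1, 0, 1, 1, 1; Σd² = 4
ρ = 1 − 6·4/(5·24) = 1 − 24/120 = 0.800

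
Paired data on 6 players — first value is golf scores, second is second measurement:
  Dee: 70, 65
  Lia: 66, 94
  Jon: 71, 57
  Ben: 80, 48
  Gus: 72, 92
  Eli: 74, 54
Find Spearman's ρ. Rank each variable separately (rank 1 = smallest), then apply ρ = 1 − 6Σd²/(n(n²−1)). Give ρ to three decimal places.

Ranks of variable 1: 2, 1, 3, 6, 4, 5
Ranks of variable 2: 4, 6, 3, 1, 5, 2
d = r₁ − r₂: -2, -5, 0, 5, -1, 3
d²: 4, 25, 0, 25, 1, 9; Σd² = 64
ρ = 1 − 6·64/(6·35) = 1 − 384/210 = -0.829

-0.829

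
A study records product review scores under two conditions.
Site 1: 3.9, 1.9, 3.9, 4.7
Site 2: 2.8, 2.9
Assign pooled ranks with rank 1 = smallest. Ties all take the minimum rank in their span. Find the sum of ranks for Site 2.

Sorted (ascending): 1.9, 2.8, 2.9, 3.9, 3.9, 4.7
The 2 values of 3.9 occupy positions 4–5 → each gets rank 4.
Site 2 values → pooled ranks: 2.8→2, 2.9→3
Rank sum = 2 + 3 = 5

5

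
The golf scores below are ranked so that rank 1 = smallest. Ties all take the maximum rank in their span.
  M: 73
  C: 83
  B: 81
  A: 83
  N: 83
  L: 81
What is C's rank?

6

Sorted (ascending): 73, 81, 81, 83, 83, 83
The 2 values of 81 occupy positions 2–3 → each gets rank 3.
The 3 values of 83 occupy positions 4–6 → each gets rank 6.
C has value 83 → rank 6.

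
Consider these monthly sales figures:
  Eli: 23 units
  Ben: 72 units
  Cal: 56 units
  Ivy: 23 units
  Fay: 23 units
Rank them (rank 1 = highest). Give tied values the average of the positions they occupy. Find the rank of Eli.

4

Sorted (descending): 72, 56, 23, 23, 23
The 3 values of 23 occupy positions 3–5 → average rank 4.
Eli has value 23 units → rank 4.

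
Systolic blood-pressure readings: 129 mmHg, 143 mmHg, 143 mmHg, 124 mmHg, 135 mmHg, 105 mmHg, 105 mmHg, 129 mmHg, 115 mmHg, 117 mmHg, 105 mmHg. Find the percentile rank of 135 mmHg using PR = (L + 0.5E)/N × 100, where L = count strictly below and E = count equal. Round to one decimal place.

77.3

N = 11.
Strictly below 135: 8. Equal to 135: 1.
PR = (8 + 0.5·1)/11 × 100 = 77.3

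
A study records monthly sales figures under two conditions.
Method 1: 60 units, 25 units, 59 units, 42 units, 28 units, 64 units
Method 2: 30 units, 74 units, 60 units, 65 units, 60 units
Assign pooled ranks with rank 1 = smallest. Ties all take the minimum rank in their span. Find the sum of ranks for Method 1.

Sorted (ascending): 25, 28, 30, 42, 59, 60, 60, 60, 64, 65, 74
The 3 values of 60 occupy positions 6–8 → each gets rank 6.
Method 1 values → pooled ranks: 60→6, 25→1, 59→5, 42→4, 28→2, 64→9
Rank sum = 6 + 1 + 5 + 4 + 2 + 9 = 27

27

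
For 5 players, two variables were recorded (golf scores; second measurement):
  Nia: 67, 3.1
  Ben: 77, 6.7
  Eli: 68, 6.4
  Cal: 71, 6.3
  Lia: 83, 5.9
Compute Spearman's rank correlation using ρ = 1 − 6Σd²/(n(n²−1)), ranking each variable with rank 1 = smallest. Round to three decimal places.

Ranks of variable 1: 1, 4, 2, 3, 5
Ranks of variable 2: 1, 5, 4, 3, 2
d = r₁ − r₂: 0, -1, -2, 0, 3
d²: 0, 1, 4, 0, 9; Σd² = 14
ρ = 1 − 6·14/(5·24) = 1 − 84/120 = 0.300

0.300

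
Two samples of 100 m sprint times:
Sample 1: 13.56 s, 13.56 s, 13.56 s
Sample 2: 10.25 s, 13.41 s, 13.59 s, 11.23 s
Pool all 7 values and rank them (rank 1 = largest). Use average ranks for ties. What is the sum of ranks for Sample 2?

Sorted (descending): 13.59, 13.56, 13.56, 13.56, 13.41, 11.23, 10.25
The 3 values of 13.56 occupy positions 2–4 → average rank 3.
Sample 2 values → pooled ranks: 10.25→7, 13.41→5, 13.59→1, 11.23→6
Rank sum = 7 + 5 + 1 + 6 = 19

19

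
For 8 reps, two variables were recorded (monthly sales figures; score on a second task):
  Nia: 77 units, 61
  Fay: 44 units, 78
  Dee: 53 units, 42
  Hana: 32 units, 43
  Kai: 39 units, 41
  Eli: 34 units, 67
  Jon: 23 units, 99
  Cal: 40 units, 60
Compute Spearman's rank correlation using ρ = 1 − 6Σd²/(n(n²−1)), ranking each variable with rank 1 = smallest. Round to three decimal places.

Ranks of variable 1: 8, 6, 7, 2, 4, 3, 1, 5
Ranks of variable 2: 5, 7, 2, 3, 1, 6, 8, 4
d = r₁ − r₂: 3, -1, 5, -1, 3, -3, -7, 1
d²: 9, 1, 25, 1, 9, 9, 49, 1; Σd² = 104
ρ = 1 − 6·104/(8·63) = 1 − 624/504 = -0.238

-0.238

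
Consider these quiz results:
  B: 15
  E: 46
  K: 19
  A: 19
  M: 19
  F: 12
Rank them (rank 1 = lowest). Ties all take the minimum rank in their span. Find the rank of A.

3

Sorted (ascending): 12, 15, 19, 19, 19, 46
The 3 values of 19 occupy positions 3–5 → each gets rank 3.
A has value 19 → rank 3.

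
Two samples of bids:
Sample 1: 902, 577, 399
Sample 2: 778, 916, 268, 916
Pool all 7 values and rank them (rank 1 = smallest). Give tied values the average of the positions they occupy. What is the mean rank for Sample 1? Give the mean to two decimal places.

3.33

Sorted (ascending): 268, 399, 577, 778, 902, 916, 916
The 2 values of 916 occupy positions 6–7 → average rank (6+7)/2 = 6.5.
Sample 1 values → pooled ranks: 902→5, 577→3, 399→2
Mean rank = (5 + 3 + 2) / 3 = 3.33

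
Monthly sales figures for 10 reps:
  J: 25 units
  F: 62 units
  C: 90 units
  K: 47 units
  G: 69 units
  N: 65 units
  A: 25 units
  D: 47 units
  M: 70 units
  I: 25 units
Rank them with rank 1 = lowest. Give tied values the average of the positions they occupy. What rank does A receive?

2

Sorted (ascending): 25, 25, 25, 47, 47, 62, 65, 69, 70, 90
The 3 values of 25 occupy positions 1–3 → average rank 2.
The 2 values of 47 occupy positions 4–5 → average rank (4+5)/2 = 4.5.
A has value 25 units → rank 2.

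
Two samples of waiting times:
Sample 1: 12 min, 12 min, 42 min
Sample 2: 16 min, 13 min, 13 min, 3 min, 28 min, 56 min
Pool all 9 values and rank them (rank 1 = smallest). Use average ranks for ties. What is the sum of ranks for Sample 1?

13

Sorted (ascending): 3, 12, 12, 13, 13, 16, 28, 42, 56
The 2 values of 12 occupy positions 2–3 → average rank (2+3)/2 = 2.5.
The 2 values of 13 occupy positions 4–5 → average rank (4+5)/2 = 4.5.
Sample 1 values → pooled ranks: 12→2.5, 12→2.5, 42→8
Rank sum = 2.5 + 2.5 + 8 = 13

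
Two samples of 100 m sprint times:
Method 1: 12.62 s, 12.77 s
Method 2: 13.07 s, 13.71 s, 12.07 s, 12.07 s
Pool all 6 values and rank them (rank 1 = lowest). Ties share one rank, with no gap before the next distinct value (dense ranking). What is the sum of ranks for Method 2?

11

Sorted (ascending): 12.07, 12.07, 12.62, 12.77, 13.07, 13.71
The 2 values of 12.07 share dense rank 1.
Remaining distinct values take the next consecutive integers.
Method 2 values → pooled ranks: 13.07→4, 13.71→5, 12.07→1, 12.07→1
Rank sum = 4 + 5 + 1 + 1 = 11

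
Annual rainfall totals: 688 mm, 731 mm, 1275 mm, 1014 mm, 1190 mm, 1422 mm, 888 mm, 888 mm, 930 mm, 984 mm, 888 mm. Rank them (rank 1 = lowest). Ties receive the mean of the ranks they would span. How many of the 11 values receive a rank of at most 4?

5

Sorted (ascending): 688, 731, 888, 888, 888, 930, 984, 1014, 1190, 1275, 1422
The 3 values of 888 occupy positions 3–5 → average rank 4.
Ranks ≤ 4: {1, 2, 4, 4, 4} → 5 values.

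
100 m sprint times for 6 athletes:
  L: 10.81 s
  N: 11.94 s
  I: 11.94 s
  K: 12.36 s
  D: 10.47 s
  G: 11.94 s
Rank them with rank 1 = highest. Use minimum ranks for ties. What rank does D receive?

Sorted (descending): 12.36, 11.94, 11.94, 11.94, 10.81, 10.47
The 3 values of 11.94 occupy positions 2–4 → each gets rank 2.
D has value 10.47 s → rank 6.

6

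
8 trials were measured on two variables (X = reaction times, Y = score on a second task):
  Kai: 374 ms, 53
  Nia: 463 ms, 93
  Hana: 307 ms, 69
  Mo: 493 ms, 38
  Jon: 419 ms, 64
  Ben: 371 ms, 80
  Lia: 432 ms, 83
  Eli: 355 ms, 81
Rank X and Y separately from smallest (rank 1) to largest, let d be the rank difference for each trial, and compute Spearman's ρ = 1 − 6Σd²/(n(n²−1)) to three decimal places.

-0.048

Ranks of variable 1: 4, 7, 1, 8, 5, 3, 6, 2
Ranks of variable 2: 2, 8, 4, 1, 3, 5, 7, 6
d = r₁ − r₂: 2, -1, -3, 7, 2, -2, -1, -4
d²: 4, 1, 9, 49, 4, 4, 1, 16; Σd² = 88
ρ = 1 − 6·88/(8·63) = 1 − 528/504 = -0.048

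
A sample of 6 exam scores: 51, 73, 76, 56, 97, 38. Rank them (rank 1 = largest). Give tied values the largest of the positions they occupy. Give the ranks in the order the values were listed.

Sorted (descending): 97, 76, 73, 56, 51, 38
No ties — each value takes its position as its rank.

5, 3, 2, 4, 1, 6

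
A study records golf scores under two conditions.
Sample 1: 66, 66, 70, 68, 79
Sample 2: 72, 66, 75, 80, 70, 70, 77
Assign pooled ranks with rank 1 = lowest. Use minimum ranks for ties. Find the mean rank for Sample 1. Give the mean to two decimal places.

4.40

Sorted (ascending): 66, 66, 66, 68, 70, 70, 70, 72, 75, 77, 79, 80
The 3 values of 66 occupy positions 1–3 → each gets rank 1.
The 3 values of 70 occupy positions 5–7 → each gets rank 5.
Sample 1 values → pooled ranks: 66→1, 66→1, 70→5, 68→4, 79→11
Mean rank = (1 + 1 + 5 + 4 + 11) / 5 = 4.40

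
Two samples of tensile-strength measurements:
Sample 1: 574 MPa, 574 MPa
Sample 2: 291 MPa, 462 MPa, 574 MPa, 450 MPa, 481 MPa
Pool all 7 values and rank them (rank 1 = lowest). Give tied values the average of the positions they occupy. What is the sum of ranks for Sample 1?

Sorted (ascending): 291, 450, 462, 481, 574, 574, 574
The 3 values of 574 occupy positions 5–7 → average rank 6.
Sample 1 values → pooled ranks: 574→6, 574→6
Rank sum = 6 + 6 = 12

12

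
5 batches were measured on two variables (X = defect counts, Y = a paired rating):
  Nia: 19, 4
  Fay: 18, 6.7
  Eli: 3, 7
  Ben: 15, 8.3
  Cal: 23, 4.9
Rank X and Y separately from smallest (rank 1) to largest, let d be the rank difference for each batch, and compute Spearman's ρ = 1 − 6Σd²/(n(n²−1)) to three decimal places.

-0.800

Ranks of variable 1: 4, 3, 1, 2, 5
Ranks of variable 2: 1, 3, 4, 5, 2
d = r₁ − r₂: 3, 0, -3, -3, 3
d²: 9, 0, 9, 9, 9; Σd² = 36
ρ = 1 − 6·36/(5·24) = 1 − 216/120 = -0.800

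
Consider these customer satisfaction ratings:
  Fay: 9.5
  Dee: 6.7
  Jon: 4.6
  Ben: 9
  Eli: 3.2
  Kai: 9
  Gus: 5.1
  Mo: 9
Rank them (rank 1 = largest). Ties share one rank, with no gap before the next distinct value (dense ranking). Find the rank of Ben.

2

Sorted (descending): 9.5, 9, 9, 9, 6.7, 5.1, 4.6, 3.2
The 3 values of 9 share dense rank 2.
Remaining distinct values take the next consecutive integers.
Ben has value 9 → rank 2.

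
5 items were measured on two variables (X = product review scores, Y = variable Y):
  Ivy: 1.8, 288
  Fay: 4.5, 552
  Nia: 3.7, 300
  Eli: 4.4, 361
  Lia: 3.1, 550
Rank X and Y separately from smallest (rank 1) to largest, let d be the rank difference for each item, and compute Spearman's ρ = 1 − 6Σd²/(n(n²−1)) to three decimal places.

Ranks of variable 1: 1, 5, 3, 4, 2
Ranks of variable 2: 1, 5, 2, 3, 4
d = r₁ − r₂: 0, 0, 1, 1, -2
d²: 0, 0, 1, 1, 4; Σd² = 6
ρ = 1 − 6·6/(5·24) = 1 − 36/120 = 0.700

0.700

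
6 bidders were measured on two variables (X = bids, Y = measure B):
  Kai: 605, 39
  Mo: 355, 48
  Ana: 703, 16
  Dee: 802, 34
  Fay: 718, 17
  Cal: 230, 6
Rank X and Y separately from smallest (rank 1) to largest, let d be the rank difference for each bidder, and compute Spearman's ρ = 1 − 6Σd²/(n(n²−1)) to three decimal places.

0.086

Ranks of variable 1: 3, 2, 4, 6, 5, 1
Ranks of variable 2: 5, 6, 2, 4, 3, 1
d = r₁ − r₂: -2, -4, 2, 2, 2, 0
d²: 4, 16, 4, 4, 4, 0; Σd² = 32
ρ = 1 − 6·32/(6·35) = 1 − 192/210 = 0.086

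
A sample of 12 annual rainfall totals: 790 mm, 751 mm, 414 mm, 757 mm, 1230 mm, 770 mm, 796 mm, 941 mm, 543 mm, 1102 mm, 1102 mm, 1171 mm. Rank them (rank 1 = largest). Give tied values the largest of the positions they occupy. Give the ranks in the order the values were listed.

Sorted (descending): 1230, 1171, 1102, 1102, 941, 796, 790, 770, 757, 751, 543, 414
The 2 values of 1102 occupy positions 3–4 → each gets rank 4.

7, 10, 12, 9, 1, 8, 6, 5, 11, 4, 4, 2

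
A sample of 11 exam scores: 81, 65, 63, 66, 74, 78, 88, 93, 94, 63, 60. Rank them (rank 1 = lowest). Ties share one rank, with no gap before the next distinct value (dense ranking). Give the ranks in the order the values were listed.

Sorted (ascending): 60, 63, 63, 65, 66, 74, 78, 81, 88, 93, 94
The 2 values of 63 share dense rank 2.
Remaining distinct values take the next consecutive integers.

7, 3, 2, 4, 5, 6, 8, 9, 10, 2, 1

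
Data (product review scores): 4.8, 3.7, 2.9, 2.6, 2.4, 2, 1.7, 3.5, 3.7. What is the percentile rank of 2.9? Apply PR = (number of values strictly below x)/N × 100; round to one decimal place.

N = 9.
Strictly below 2.9: 4. Equal to 2.9: 1.
PR = 4/9 × 100 = 44.4

44.4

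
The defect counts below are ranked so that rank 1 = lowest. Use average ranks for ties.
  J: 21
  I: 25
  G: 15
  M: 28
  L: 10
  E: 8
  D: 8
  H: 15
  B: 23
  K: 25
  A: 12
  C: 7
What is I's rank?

10.5

Sorted (ascending): 7, 8, 8, 10, 12, 15, 15, 21, 23, 25, 25, 28
The 2 values of 8 occupy positions 2–3 → average rank (2+3)/2 = 2.5.
The 2 values of 15 occupy positions 6–7 → average rank (6+7)/2 = 6.5.
The 2 values of 25 occupy positions 10–11 → average rank (10+11)/2 = 10.5.
I has value 25 → rank 10.5.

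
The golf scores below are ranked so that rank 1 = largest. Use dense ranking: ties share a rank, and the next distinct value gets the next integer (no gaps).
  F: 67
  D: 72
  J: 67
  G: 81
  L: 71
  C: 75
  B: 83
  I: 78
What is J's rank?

Sorted (descending): 83, 81, 78, 75, 72, 71, 67, 67
The 2 values of 67 share dense rank 7.
Remaining distinct values take the next consecutive integers.
J has value 67 → rank 7.

7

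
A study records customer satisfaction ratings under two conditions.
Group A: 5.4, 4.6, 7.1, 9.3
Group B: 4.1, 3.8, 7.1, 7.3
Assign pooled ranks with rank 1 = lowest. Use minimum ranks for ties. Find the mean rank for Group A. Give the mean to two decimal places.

5.00

Sorted (ascending): 3.8, 4.1, 4.6, 5.4, 7.1, 7.1, 7.3, 9.3
The 2 values of 7.1 occupy positions 5–6 → each gets rank 5.
Group A values → pooled ranks: 5.4→4, 4.6→3, 7.1→5, 9.3→8
Mean rank = (4 + 3 + 5 + 8) / 4 = 5.00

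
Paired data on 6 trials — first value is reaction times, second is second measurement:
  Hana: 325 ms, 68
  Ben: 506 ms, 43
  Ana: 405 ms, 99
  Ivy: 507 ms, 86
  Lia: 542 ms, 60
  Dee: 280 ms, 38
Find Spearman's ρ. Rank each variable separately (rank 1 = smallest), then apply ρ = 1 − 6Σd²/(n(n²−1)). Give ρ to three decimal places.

Ranks of variable 1: 2, 4, 3, 5, 6, 1
Ranks of variable 2: 4, 2, 6, 5, 3, 1
d = r₁ − r₂: -2, 2, -3, 0, 3, 0
d²: 4, 4, 9, 0, 9, 0; Σd² = 26
ρ = 1 − 6·26/(6·35) = 1 − 156/210 = 0.257

0.257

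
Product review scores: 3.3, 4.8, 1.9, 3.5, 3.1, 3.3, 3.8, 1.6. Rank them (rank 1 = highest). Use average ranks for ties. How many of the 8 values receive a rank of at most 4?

3

Sorted (descending): 4.8, 3.8, 3.5, 3.3, 3.3, 3.1, 1.9, 1.6
The 2 values of 3.3 occupy positions 4–5 → average rank (4+5)/2 = 4.5.
Ranks ≤ 4: {1, 2, 3} → 3 values.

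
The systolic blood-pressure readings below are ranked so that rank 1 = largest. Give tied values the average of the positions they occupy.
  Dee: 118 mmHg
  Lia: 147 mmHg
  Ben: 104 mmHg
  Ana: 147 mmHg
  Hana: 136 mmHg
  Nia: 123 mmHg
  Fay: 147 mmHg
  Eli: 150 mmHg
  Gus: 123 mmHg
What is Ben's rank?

9

Sorted (descending): 150, 147, 147, 147, 136, 123, 123, 118, 104
The 3 values of 147 occupy positions 2–4 → average rank 3.
The 2 values of 123 occupy positions 6–7 → average rank (6+7)/2 = 6.5.
Ben has value 104 mmHg → rank 9.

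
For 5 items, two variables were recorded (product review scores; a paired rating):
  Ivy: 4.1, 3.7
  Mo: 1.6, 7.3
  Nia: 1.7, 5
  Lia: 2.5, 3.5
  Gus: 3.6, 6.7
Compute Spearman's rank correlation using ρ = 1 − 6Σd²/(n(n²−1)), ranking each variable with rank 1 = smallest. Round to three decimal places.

Ranks of variable 1: 5, 1, 2, 3, 4
Ranks of variable 2: 2, 5, 3, 1, 4
d = r₁ − r₂: 3, -4, -1, 2, 0
d²: 9, 16, 1, 4, 0; Σd² = 30
ρ = 1 − 6·30/(5·24) = 1 − 180/120 = -0.500

-0.500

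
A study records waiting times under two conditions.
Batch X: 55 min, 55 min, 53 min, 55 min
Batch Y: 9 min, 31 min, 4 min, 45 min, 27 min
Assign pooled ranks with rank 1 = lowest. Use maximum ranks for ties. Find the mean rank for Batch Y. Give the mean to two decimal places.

3.00

Sorted (ascending): 4, 9, 27, 31, 45, 53, 55, 55, 55
The 3 values of 55 occupy positions 7–9 → each gets rank 9.
Batch Y values → pooled ranks: 9→2, 31→4, 4→1, 45→5, 27→3
Mean rank = (2 + 4 + 1 + 5 + 3) / 5 = 3.00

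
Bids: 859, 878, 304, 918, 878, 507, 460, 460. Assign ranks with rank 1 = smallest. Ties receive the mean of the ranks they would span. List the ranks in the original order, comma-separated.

5, 6.5, 1, 8, 6.5, 4, 2.5, 2.5

Sorted (ascending): 304, 460, 460, 507, 859, 878, 878, 918
The 2 values of 460 occupy positions 2–3 → average rank (2+3)/2 = 2.5.
The 2 values of 878 occupy positions 6–7 → average rank (6+7)/2 = 6.5.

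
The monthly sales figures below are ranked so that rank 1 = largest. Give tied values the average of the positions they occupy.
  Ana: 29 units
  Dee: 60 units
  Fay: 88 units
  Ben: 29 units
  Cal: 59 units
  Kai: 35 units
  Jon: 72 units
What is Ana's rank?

Sorted (descending): 88, 72, 60, 59, 35, 29, 29
The 2 values of 29 occupy positions 6–7 → average rank (6+7)/2 = 6.5.
Ana has value 29 units → rank 6.5.

6.5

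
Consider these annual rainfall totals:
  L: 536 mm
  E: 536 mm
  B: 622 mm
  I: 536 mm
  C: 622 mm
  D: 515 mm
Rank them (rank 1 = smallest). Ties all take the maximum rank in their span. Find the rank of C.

Sorted (ascending): 515, 536, 536, 536, 622, 622
The 3 values of 536 occupy positions 2–4 → each gets rank 4.
The 2 values of 622 occupy positions 5–6 → each gets rank 6.
C has value 622 mm → rank 6.

6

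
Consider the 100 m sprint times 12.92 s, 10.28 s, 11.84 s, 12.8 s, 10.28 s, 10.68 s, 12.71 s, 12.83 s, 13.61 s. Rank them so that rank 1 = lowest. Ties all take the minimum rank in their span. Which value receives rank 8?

12.92

Sorted (ascending): 10.28, 10.28, 10.68, 11.84, 12.71, 12.8, 12.83, 12.92, 13.61
The 2 values of 10.28 occupy positions 1–2 → each gets rank 1.
Rank 8 → value 12.92.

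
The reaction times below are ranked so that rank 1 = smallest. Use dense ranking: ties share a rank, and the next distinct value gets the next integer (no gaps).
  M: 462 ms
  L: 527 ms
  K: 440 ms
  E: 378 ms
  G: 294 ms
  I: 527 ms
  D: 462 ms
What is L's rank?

5

Sorted (ascending): 294, 378, 440, 462, 462, 527, 527
The 2 values of 462 share dense rank 4.
The 2 values of 527 share dense rank 5.
Remaining distinct values take the next consecutive integers.
L has value 527 ms → rank 5.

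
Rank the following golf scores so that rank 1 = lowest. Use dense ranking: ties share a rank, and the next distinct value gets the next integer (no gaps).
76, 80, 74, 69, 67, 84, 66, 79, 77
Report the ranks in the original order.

5, 8, 4, 3, 2, 9, 1, 7, 6

Sorted (ascending): 66, 67, 69, 74, 76, 77, 79, 80, 84
No ties — each value takes its position as its rank.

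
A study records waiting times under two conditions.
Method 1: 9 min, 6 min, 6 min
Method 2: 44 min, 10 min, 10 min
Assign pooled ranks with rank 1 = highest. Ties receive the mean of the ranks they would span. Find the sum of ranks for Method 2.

6

Sorted (descending): 44, 10, 10, 9, 6, 6
The 2 values of 10 occupy positions 2–3 → average rank (2+3)/2 = 2.5.
The 2 values of 6 occupy positions 5–6 → average rank (5+6)/2 = 5.5.
Method 2 values → pooled ranks: 44→1, 10→2.5, 10→2.5
Rank sum = 1 + 2.5 + 2.5 = 6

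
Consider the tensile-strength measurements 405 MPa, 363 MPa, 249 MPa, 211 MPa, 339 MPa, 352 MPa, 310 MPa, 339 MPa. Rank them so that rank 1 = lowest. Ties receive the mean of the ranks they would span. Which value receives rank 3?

310

Sorted (ascending): 211, 249, 310, 339, 339, 352, 363, 405
The 2 values of 339 occupy positions 4–5 → average rank (4+5)/2 = 4.5.
Rank 3 → value 310.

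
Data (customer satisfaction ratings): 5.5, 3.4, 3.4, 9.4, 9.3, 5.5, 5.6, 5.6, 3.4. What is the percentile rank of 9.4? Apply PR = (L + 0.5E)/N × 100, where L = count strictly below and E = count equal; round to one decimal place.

N = 9.
Strictly below 9.4: 8. Equal to 9.4: 1.
PR = (8 + 0.5·1)/9 × 100 = 94.4

94.4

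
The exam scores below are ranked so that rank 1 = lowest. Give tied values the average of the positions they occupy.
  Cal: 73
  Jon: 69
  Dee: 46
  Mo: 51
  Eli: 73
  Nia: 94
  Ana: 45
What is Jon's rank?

4

Sorted (ascending): 45, 46, 51, 69, 73, 73, 94
The 2 values of 73 occupy positions 5–6 → average rank (5+6)/2 = 5.5.
Jon has value 69 → rank 4.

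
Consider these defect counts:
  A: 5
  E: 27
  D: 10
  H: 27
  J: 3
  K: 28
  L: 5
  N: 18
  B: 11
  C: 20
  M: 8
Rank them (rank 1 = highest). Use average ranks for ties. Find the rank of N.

5

Sorted (descending): 28, 27, 27, 20, 18, 11, 10, 8, 5, 5, 3
The 2 values of 27 occupy positions 2–3 → average rank (2+3)/2 = 2.5.
The 2 values of 5 occupy positions 9–10 → average rank (9+10)/2 = 9.5.
N has value 18 → rank 5.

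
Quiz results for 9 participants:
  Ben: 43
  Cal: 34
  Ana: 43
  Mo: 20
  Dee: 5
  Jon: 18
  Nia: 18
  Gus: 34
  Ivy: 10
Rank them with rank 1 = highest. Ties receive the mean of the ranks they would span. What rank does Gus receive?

Sorted (descending): 43, 43, 34, 34, 20, 18, 18, 10, 5
The 2 values of 43 occupy positions 1–2 → average rank (1+2)/2 = 1.5.
The 2 values of 34 occupy positions 3–4 → average rank (3+4)/2 = 3.5.
The 2 values of 18 occupy positions 6–7 → average rank (6+7)/2 = 6.5.
Gus has value 34 → rank 3.5.

3.5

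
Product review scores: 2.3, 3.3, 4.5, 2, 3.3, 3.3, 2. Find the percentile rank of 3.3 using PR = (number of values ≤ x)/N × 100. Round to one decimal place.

85.7

N = 7.
Strictly below 3.3: 3. Equal to 3.3: 3.
PR = 6/7 × 100 = 85.7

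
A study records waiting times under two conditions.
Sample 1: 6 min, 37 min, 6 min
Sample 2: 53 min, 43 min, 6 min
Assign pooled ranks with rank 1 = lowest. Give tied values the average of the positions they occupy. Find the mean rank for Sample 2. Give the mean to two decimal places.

4.33

Sorted (ascending): 6, 6, 6, 37, 43, 53
The 3 values of 6 occupy positions 1–3 → average rank 2.
Sample 2 values → pooled ranks: 53→6, 43→5, 6→2
Mean rank = (6 + 5 + 2) / 3 = 4.33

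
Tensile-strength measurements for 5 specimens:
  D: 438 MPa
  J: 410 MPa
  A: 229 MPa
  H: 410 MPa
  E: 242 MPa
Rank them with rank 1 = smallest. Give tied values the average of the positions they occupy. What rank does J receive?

Sorted (ascending): 229, 242, 410, 410, 438
The 2 values of 410 occupy positions 3–4 → average rank (3+4)/2 = 3.5.
J has value 410 MPa → rank 3.5.

3.5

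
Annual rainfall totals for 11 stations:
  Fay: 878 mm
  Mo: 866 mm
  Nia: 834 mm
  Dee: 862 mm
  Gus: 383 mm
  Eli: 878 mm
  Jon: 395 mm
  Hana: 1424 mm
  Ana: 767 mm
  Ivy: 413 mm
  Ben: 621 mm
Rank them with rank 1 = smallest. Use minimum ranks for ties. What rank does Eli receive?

9

Sorted (ascending): 383, 395, 413, 621, 767, 834, 862, 866, 878, 878, 1424
The 2 values of 878 occupy positions 9–10 → each gets rank 9.
Eli has value 878 mm → rank 9.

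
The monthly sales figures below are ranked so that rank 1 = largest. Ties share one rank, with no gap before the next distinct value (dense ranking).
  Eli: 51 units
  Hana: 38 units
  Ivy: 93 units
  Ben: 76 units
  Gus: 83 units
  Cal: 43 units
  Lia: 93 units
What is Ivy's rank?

Sorted (descending): 93, 93, 83, 76, 51, 43, 38
The 2 values of 93 share dense rank 1.
Remaining distinct values take the next consecutive integers.
Ivy has value 93 units → rank 1.

1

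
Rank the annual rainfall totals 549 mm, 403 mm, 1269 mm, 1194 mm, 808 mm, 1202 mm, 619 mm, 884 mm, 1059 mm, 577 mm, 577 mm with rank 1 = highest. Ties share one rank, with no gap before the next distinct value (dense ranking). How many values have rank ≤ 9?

10

Sorted (descending): 1269, 1202, 1194, 1059, 884, 808, 619, 577, 577, 549, 403
The 2 values of 577 share dense rank 8.
Remaining distinct values take the next consecutive integers.
Ranks ≤ 9: {1, 2, 3, 4, 5, 6, 7, 8, 8, 9} → 10 values.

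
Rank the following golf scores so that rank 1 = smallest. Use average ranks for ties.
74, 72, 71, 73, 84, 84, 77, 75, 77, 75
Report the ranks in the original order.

4, 2, 1, 3, 9.5, 9.5, 7.5, 5.5, 7.5, 5.5

Sorted (ascending): 71, 72, 73, 74, 75, 75, 77, 77, 84, 84
The 2 values of 75 occupy positions 5–6 → average rank (5+6)/2 = 5.5.
The 2 values of 77 occupy positions 7–8 → average rank (7+8)/2 = 7.5.
The 2 values of 84 occupy positions 9–10 → average rank (9+10)/2 = 9.5.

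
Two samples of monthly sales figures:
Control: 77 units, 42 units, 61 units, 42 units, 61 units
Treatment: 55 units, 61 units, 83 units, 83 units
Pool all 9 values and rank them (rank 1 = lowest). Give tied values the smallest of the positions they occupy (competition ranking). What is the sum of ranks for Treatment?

23

Sorted (ascending): 42, 42, 55, 61, 61, 61, 77, 83, 83
The 2 values of 42 occupy positions 1–2 → each gets rank 1.
The 3 values of 61 occupy positions 4–6 → each gets rank 4.
The 2 values of 83 occupy positions 8–9 → each gets rank 8.
Treatment values → pooled ranks: 55→3, 61→4, 83→8, 83→8
Rank sum = 3 + 4 + 8 + 8 = 23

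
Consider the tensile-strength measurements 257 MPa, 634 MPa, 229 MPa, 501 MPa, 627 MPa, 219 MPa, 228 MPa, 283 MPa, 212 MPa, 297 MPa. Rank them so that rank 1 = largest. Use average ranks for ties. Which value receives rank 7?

229

Sorted (descending): 634, 627, 501, 297, 283, 257, 229, 228, 219, 212
No ties — each value takes its position as its rank.
Rank 7 → value 229.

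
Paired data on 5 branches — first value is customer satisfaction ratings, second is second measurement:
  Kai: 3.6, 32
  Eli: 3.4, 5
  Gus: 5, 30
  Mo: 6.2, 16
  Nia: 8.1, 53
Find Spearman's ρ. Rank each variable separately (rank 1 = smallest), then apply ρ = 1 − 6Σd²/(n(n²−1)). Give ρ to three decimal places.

0.600

Ranks of variable 1: 2, 1, 3, 4, 5
Ranks of variable 2: 4, 1, 3, 2, 5
d = r₁ − r₂: -2, 0, 0, 2, 0
d²: 4, 0, 0, 4, 0; Σd² = 8
ρ = 1 − 6·8/(5·24) = 1 − 48/120 = 0.600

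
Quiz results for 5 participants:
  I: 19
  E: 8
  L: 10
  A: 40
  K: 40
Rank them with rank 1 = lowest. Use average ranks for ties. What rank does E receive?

1

Sorted (ascending): 8, 10, 19, 40, 40
The 2 values of 40 occupy positions 4–5 → average rank (4+5)/2 = 4.5.
E has value 8 → rank 1.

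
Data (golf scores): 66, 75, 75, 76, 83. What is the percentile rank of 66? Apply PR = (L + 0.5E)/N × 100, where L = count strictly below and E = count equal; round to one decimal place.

10.0

N = 5.
Strictly below 66: 0. Equal to 66: 1.
PR = (0 + 0.5·1)/5 × 100 = 10.0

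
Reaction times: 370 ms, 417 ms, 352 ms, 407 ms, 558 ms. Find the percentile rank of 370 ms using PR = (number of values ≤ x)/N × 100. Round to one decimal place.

40.0

N = 5.
Strictly below 370: 1. Equal to 370: 1.
PR = 2/5 × 100 = 40.0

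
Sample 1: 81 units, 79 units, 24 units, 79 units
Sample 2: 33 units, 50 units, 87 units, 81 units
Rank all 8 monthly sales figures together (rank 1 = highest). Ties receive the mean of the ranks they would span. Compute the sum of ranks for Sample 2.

16.5

Sorted (descending): 87, 81, 81, 79, 79, 50, 33, 24
The 2 values of 81 occupy positions 2–3 → average rank (2+3)/2 = 2.5.
The 2 values of 79 occupy positions 4–5 → average rank (4+5)/2 = 4.5.
Sample 2 values → pooled ranks: 33→7, 50→6, 87→1, 81→2.5
Rank sum = 7 + 6 + 1 + 2.5 = 16.5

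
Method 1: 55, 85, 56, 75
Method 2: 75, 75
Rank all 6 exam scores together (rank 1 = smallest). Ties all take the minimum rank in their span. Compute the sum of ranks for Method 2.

6

Sorted (ascending): 55, 56, 75, 75, 75, 85
The 3 values of 75 occupy positions 3–5 → each gets rank 3.
Method 2 values → pooled ranks: 75→3, 75→3
Rank sum = 3 + 3 = 6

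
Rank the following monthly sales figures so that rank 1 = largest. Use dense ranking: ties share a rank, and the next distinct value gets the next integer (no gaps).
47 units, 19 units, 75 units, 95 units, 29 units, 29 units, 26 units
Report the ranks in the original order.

3, 6, 2, 1, 4, 4, 5

Sorted (descending): 95, 75, 47, 29, 29, 26, 19
The 2 values of 29 share dense rank 4.
Remaining distinct values take the next consecutive integers.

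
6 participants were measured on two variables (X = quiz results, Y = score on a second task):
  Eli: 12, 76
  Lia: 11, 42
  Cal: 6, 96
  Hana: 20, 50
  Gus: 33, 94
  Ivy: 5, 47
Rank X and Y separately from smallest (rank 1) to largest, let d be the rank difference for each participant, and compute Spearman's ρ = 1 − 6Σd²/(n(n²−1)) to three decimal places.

Ranks of variable 1: 4, 3, 2, 5, 6, 1
Ranks of variable 2: 4, 1, 6, 3, 5, 2
d = r₁ − r₂: 0, 2, -4, 2, 1, -1
d²: 0, 4, 16, 4, 1, 1; Σd² = 26
ρ = 1 − 6·26/(6·35) = 1 − 156/210 = 0.257

0.257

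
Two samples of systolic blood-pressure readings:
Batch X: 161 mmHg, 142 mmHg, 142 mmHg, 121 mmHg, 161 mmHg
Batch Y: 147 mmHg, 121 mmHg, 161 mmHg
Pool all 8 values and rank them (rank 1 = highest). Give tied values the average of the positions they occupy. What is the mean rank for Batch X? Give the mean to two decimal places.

Sorted (descending): 161, 161, 161, 147, 142, 142, 121, 121
The 3 values of 161 occupy positions 1–3 → average rank 2.
The 2 values of 142 occupy positions 5–6 → average rank (5+6)/2 = 5.5.
The 2 values of 121 occupy positions 7–8 → average rank (7+8)/2 = 7.5.
Batch X values → pooled ranks: 161→2, 142→5.5, 142→5.5, 121→7.5, 161→2
Mean rank = (2 + 5.5 + 5.5 + 7.5 + 2) / 5 = 4.50

4.50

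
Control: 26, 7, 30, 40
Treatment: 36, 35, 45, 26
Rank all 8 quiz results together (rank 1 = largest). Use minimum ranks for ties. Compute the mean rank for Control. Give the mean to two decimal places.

Sorted (descending): 45, 40, 36, 35, 30, 26, 26, 7
The 2 values of 26 occupy positions 6–7 → each gets rank 6.
Control values → pooled ranks: 26→6, 7→8, 30→5, 40→2
Mean rank = (6 + 8 + 5 + 2) / 4 = 5.25

5.25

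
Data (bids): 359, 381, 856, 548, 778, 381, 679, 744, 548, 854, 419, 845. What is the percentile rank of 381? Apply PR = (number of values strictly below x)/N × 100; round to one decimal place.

N = 12.
Strictly below 381: 1. Equal to 381: 2.
PR = 1/12 × 100 = 8.3

8.3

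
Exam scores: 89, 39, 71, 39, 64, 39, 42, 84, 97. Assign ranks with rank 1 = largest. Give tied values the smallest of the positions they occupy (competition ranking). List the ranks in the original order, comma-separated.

2, 7, 4, 7, 5, 7, 6, 3, 1

Sorted (descending): 97, 89, 84, 71, 64, 42, 39, 39, 39
The 3 values of 39 occupy positions 7–9 → each gets rank 7.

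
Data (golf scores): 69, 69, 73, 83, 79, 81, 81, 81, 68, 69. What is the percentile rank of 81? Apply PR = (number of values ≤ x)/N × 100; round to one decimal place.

90.0

N = 10.
Strictly below 81: 6. Equal to 81: 3.
PR = 9/10 × 100 = 90.0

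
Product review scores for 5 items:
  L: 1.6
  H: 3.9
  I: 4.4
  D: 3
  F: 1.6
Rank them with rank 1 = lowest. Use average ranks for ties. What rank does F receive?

Sorted (ascending): 1.6, 1.6, 3, 3.9, 4.4
The 2 values of 1.6 occupy positions 1–2 → average rank (1+2)/2 = 1.5.
F has value 1.6 → rank 1.5.

1.5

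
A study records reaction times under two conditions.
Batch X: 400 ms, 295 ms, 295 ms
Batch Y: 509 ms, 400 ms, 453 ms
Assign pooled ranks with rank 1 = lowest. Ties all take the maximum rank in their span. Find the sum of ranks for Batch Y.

Sorted (ascending): 295, 295, 400, 400, 453, 509
The 2 values of 295 occupy positions 1–2 → each gets rank 2.
The 2 values of 400 occupy positions 3–4 → each gets rank 4.
Batch Y values → pooled ranks: 509→6, 400→4, 453→5
Rank sum = 6 + 4 + 5 = 15

15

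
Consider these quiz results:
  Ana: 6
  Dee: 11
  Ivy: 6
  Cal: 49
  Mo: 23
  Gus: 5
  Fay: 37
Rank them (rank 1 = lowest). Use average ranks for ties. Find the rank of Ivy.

2.5

Sorted (ascending): 5, 6, 6, 11, 23, 37, 49
The 2 values of 6 occupy positions 2–3 → average rank (2+3)/2 = 2.5.
Ivy has value 6 → rank 2.5.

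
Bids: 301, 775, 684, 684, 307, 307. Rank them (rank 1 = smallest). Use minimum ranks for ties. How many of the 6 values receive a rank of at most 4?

Sorted (ascending): 301, 307, 307, 684, 684, 775
The 2 values of 307 occupy positions 2–3 → each gets rank 2.
The 2 values of 684 occupy positions 4–5 → each gets rank 4.
Ranks ≤ 4: {1, 2, 2, 4, 4} → 5 values.

5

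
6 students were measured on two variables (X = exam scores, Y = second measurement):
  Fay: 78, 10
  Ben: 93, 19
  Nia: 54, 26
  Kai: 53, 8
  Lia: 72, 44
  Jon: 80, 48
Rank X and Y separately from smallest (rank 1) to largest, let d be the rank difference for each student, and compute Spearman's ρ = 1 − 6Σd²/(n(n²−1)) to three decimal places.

Ranks of variable 1: 4, 6, 2, 1, 3, 5
Ranks of variable 2: 2, 3, 4, 1, 5, 6
d = r₁ − r₂: 2, 3, -2, 0, -2, -1
d²: 4, 9, 4, 0, 4, 1; Σd² = 22
ρ = 1 − 6·22/(6·35) = 1 − 132/210 = 0.371

0.371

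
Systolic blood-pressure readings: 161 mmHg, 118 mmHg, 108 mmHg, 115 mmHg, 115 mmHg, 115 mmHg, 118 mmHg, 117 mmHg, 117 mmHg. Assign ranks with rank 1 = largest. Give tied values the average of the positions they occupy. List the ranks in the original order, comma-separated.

Sorted (descending): 161, 118, 118, 117, 117, 115, 115, 115, 108
The 2 values of 118 occupy positions 2–3 → average rank (2+3)/2 = 2.5.
The 2 values of 117 occupy positions 4–5 → average rank (4+5)/2 = 4.5.
The 3 values of 115 occupy positions 6–8 → average rank 7.

1, 2.5, 9, 7, 7, 7, 2.5, 4.5, 4.5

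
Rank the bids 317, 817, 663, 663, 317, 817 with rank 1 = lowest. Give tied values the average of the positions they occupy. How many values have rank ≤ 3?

2

Sorted (ascending): 317, 317, 663, 663, 817, 817
The 2 values of 317 occupy positions 1–2 → average rank (1+2)/2 = 1.5.
The 2 values of 663 occupy positions 3–4 → average rank (3+4)/2 = 3.5.
The 2 values of 817 occupy positions 5–6 → average rank (5+6)/2 = 5.5.
Ranks ≤ 3: {1.5, 1.5} → 2 values.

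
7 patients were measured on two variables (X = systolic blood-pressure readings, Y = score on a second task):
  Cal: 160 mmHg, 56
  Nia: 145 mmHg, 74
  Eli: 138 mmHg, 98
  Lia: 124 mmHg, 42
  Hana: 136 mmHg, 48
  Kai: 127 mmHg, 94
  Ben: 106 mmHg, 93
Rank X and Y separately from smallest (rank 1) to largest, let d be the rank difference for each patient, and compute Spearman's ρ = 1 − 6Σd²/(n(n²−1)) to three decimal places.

Ranks of variable 1: 7, 6, 5, 2, 4, 3, 1
Ranks of variable 2: 3, 4, 7, 1, 2, 6, 5
d = r₁ − r₂: 4, 2, -2, 1, 2, -3, -4
d²: 16, 4, 4, 1, 4, 9, 16; Σd² = 54
ρ = 1 − 6·54/(7·48) = 1 − 324/336 = 0.036

0.036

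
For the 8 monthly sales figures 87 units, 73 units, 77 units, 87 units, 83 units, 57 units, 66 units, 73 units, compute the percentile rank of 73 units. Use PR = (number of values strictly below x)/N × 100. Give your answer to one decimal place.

25.0

N = 8.
Strictly below 73: 2. Equal to 73: 2.
PR = 2/8 × 100 = 25.0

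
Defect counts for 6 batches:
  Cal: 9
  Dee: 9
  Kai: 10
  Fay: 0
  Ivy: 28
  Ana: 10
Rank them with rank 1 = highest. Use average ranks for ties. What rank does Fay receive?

6

Sorted (descending): 28, 10, 10, 9, 9, 0
The 2 values of 10 occupy positions 2–3 → average rank (2+3)/2 = 2.5.
The 2 values of 9 occupy positions 4–5 → average rank (4+5)/2 = 4.5.
Fay has value 0 → rank 6.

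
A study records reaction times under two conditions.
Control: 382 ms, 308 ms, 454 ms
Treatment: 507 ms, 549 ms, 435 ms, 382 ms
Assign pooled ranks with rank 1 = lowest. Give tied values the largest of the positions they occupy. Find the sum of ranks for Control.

Sorted (ascending): 308, 382, 382, 435, 454, 507, 549
The 2 values of 382 occupy positions 2–3 → each gets rank 3.
Control values → pooled ranks: 382→3, 308→1, 454→5
Rank sum = 3 + 1 + 5 = 9

9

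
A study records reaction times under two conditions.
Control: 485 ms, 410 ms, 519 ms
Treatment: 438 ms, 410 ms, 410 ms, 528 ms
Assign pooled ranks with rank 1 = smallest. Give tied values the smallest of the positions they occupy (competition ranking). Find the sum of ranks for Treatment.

Sorted (ascending): 410, 410, 410, 438, 485, 519, 528
The 3 values of 410 occupy positions 1–3 → each gets rank 1.
Treatment values → pooled ranks: 438→4, 410→1, 410→1, 528→7
Rank sum = 4 + 1 + 1 + 7 = 13

13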